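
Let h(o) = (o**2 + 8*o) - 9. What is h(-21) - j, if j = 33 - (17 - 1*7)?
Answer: 241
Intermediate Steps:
h(o) = -9 + o**2 + 8*o
j = 23 (j = 33 - (17 - 7) = 33 - 1*10 = 33 - 10 = 23)
h(-21) - j = (-9 + (-21)**2 + 8*(-21)) - 1*23 = (-9 + 441 - 168) - 23 = 264 - 23 = 241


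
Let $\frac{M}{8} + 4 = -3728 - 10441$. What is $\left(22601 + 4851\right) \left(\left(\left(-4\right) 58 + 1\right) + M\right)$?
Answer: $-3118958980$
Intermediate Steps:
$M = -113384$ ($M = -32 + 8 \left(-3728 - 10441\right) = -32 + 8 \left(-14169\right) = -32 - 113352 = -113384$)
$\left(22601 + 4851\right) \left(\left(\left(-4\right) 58 + 1\right) + M\right) = \left(22601 + 4851\right) \left(\left(\left(-4\right) 58 + 1\right) - 113384\right) = 27452 \left(\left(-232 + 1\right) - 113384\right) = 27452 \left(-231 - 113384\right) = 27452 \left(-113615\right) = -3118958980$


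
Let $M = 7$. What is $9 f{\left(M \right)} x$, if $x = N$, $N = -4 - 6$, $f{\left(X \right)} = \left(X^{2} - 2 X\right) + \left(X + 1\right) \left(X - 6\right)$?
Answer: $-3870$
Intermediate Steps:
$f{\left(X \right)} = X^{2} - 2 X + \left(1 + X\right) \left(-6 + X\right)$ ($f{\left(X \right)} = \left(X^{2} - 2 X\right) + \left(1 + X\right) \left(-6 + X\right) = X^{2} - 2 X + \left(1 + X\right) \left(-6 + X\right)$)
$N = -10$ ($N = -4 - 6 = -10$)
$x = -10$
$9 f{\left(M \right)} x = 9 \left(-6 - 49 + 2 \cdot 7^{2}\right) \left(-10\right) = 9 \left(-6 - 49 + 2 \cdot 49\right) \left(-10\right) = 9 \left(-6 - 49 + 98\right) \left(-10\right) = 9 \cdot 43 \left(-10\right) = 387 \left(-10\right) = -3870$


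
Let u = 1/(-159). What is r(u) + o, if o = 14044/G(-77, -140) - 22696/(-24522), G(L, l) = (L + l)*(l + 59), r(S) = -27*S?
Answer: 7212480071/3807371547 ≈ 1.8943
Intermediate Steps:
u = -1/159 ≈ -0.0062893
G(L, l) = (59 + l)*(L + l) (G(L, l) = (L + l)*(59 + l) = (59 + l)*(L + l))
o = 123885760/71837199 (o = 14044/((-140)² + 59*(-77) + 59*(-140) - 77*(-140)) - 22696/(-24522) = 14044/(19600 - 4543 - 8260 + 10780) - 22696*(-1/24522) = 14044/17577 + 11348/12261 = 123885760/71837199 ≈ 1.7245)
r(u) + o = -27*(-1/159) + 123885760/71837199 = 9/53 + 123885760/71837199 = 7212480071/3807371547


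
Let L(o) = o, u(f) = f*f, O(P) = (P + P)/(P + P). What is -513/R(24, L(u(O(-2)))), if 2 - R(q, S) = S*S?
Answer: -513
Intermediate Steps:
O(P) = 1 (O(P) = (2*P)/((2*P)) = (2*P)*(1/(2*P)) = 1)
u(f) = f²
R(q, S) = 2 - S² (R(q, S) = 2 - S*S = 2 - S²)
-513/R(24, L(u(O(-2)))) = -513/(2 - (1²)²) = -513/(2 - 1*1²) = -513/(2 - 1*1) = -513/(2 - 1) = -513/1 = -513*1 = -513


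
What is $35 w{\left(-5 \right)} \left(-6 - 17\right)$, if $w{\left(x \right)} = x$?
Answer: $4025$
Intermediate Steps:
$35 w{\left(-5 \right)} \left(-6 - 17\right) = 35 \left(-5\right) \left(-6 - 17\right) = - 175 \left(-6 - 17\right) = \left(-175\right) \left(-23\right) = 4025$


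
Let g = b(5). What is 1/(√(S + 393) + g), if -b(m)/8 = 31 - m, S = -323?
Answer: -104/21597 - √70/43194 ≈ -0.0050092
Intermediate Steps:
b(m) = -248 + 8*m (b(m) = -8*(31 - m) = -248 + 8*m)
g = -208 (g = -248 + 8*5 = -248 + 40 = -208)
1/(√(S + 393) + g) = 1/(√(-323 + 393) - 208) = 1/(√70 - 208) = 1/(-208 + √70)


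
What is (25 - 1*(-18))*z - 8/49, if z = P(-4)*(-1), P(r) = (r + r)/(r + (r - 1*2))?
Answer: -8468/245 ≈ -34.563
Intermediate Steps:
P(r) = 2*r/(-2 + 2*r) (P(r) = (2*r)/(r + (r - 2)) = (2*r)/(r + (-2 + r)) = (2*r)/(-2 + 2*r) = 2*r/(-2 + 2*r))
z = -4/5 (z = -4/(-1 - 4)*(-1) = -4/(-5)*(-1) = -4*(-1/5)*(-1) = (4/5)*(-1) = -4/5 ≈ -0.80000)
(25 - 1*(-18))*z - 8/49 = (25 - 1*(-18))*(-4/5) - 8/49 = (25 + 18)*(-4/5) - 8*1/49 = 43*(-4/5) - 8/49 = -172/5 - 8/49 = -8468/245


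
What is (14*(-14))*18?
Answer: -3528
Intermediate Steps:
(14*(-14))*18 = -196*18 = -3528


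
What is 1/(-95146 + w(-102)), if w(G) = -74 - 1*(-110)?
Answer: -1/95110 ≈ -1.0514e-5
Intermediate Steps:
w(G) = 36 (w(G) = -74 + 110 = 36)
1/(-95146 + w(-102)) = 1/(-95146 + 36) = 1/(-95110) = -1/95110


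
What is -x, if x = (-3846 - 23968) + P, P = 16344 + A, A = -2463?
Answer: 13933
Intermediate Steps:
P = 13881 (P = 16344 - 2463 = 13881)
x = -13933 (x = (-3846 - 23968) + 13881 = -27814 + 13881 = -13933)
-x = -1*(-13933) = 13933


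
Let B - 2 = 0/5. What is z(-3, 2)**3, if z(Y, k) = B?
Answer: 8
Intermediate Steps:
B = 2 (B = 2 + 0/5 = 2 + 0*(1/5) = 2 + 0 = 2)
z(Y, k) = 2
z(-3, 2)**3 = 2**3 = 8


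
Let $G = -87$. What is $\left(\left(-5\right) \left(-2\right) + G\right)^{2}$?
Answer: $5929$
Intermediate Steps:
$\left(\left(-5\right) \left(-2\right) + G\right)^{2} = \left(\left(-5\right) \left(-2\right) - 87\right)^{2} = \left(10 - 87\right)^{2} = \left(-77\right)^{2} = 5929$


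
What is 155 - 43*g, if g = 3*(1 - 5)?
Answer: 671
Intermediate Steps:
g = -12 (g = 3*(-4) = -12)
155 - 43*g = 155 - 43*(-12) = 155 + 516 = 671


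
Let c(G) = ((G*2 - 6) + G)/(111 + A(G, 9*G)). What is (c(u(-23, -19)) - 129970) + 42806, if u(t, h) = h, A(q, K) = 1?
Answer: -1394633/16 ≈ -87165.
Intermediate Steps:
c(G) = -3/56 + 3*G/112 (c(G) = ((G*2 - 6) + G)/(111 + 1) = ((2*G - 6) + G)/112 = ((-6 + 2*G) + G)*(1/112) = (-6 + 3*G)*(1/112) = -3/56 + 3*G/112)
(c(u(-23, -19)) - 129970) + 42806 = ((-3/56 + (3/112)*(-19)) - 129970) + 42806 = ((-3/56 - 57/112) - 129970) + 42806 = (-9/16 - 129970) + 42806 = -2079529/16 + 42806 = -1394633/16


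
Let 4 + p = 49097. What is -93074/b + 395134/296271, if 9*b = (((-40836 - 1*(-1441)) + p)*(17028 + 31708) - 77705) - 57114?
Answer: 62151789612440/46663364812113 ≈ 1.3319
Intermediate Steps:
p = 49093 (p = -4 + 49097 = 49093)
b = 157502303/3 (b = ((((-40836 - 1*(-1441)) + 49093)*(17028 + 31708) - 77705) - 57114)/9 = ((((-40836 + 1441) + 49093)*48736 - 77705) - 57114)/9 = (((-39395 + 49093)*48736 - 77705) - 57114)/9 = ((9698*48736 - 77705) - 57114)/9 = ((472641728 - 77705) - 57114)/9 = (472564023 - 57114)/9 = (⅑)*472506909 = 157502303/3 ≈ 5.2501e+7)
-93074/b + 395134/296271 = -93074/157502303/3 + 395134/296271 = -93074*3/157502303 + 395134*(1/296271) = -279222/157502303 + 395134/296271 = 62151789612440/46663364812113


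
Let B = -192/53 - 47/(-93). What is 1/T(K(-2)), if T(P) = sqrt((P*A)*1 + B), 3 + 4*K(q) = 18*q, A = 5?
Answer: -2*I*sqrt(5040469335)/1022615 ≈ -0.13885*I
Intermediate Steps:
B = -15365/4929 (B = -192*1/53 - 47*(-1/93) = -192/53 + 47/93 = -15365/4929 ≈ -3.1173)
K(q) = -3/4 + 9*q/2 (K(q) = -3/4 + (18*q)/4 = -3/4 + 9*q/2)
T(P) = sqrt(-15365/4929 + 5*P) (T(P) = sqrt((P*5)*1 - 15365/4929) = sqrt((5*P)*1 - 15365/4929) = sqrt(5*P - 15365/4929) = sqrt(-15365/4929 + 5*P))
1/T(K(-2)) = 1/(sqrt(-75734085 + 121475205*(-3/4 + (9/2)*(-2)))/4929) = 1/(sqrt(-75734085 + 121475205*(-3/4 - 9))/4929) = 1/(sqrt(-75734085 + 121475205*(-39/4))/4929) = 1/(sqrt(-75734085 - 4737532995/4)/4929) = 1/(sqrt(-5040469335/4)/4929) = 1/((I*sqrt(5040469335)/2)/4929) = 1/(I*sqrt(5040469335)/9858) = -2*I*sqrt(5040469335)/1022615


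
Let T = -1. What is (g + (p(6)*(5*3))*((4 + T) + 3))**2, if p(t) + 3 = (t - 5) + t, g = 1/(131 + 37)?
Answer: 3657951361/28224 ≈ 1.2960e+5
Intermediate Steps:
g = 1/168 ≈ 0.0059524
p(t) = -8 + 2*t (p(t) = -3 + ((t - 5) + t) = -3 + ((-5 + t) + t) = -3 + (-5 + 2*t) = -8 + 2*t)
(g + (p(6)*(5*3))*((4 + T) + 3))**2 = (1/168 + ((-8 + 2*6)*(5*3))*((4 - 1) + 3))**2 = (1/168 + ((-8 + 12)*15)*(3 + 3))**2 = (1/168 + (4*15)*6)**2 = (1/168 + 60*6)**2 = (1/168 + 360)**2 = (60481/168)**2 = 3657951361/28224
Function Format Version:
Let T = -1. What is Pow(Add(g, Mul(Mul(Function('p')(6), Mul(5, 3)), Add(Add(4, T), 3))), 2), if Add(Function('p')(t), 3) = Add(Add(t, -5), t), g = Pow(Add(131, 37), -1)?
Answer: Rational(3657951361, 28224) ≈ 1.2960e+5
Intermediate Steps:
g = Rational(1, 168) (g = Pow(168, -1) = Rational(1, 168) ≈ 0.0059524)
Function('p')(t) = Add(-8, Mul(2, t)) (Function('p')(t) = Add(-3, Add(Add(t, -5), t)) = Add(-3, Add(Add(-5, t), t)) = Add(-3, Add(-5, Mul(2, t))) = Add(-8, Mul(2, t)))
Pow(Add(g, Mul(Mul(Function('p')(6), Mul(5, 3)), Add(Add(4, T), 3))), 2) = Pow(Add(Rational(1, 168), Mul(Mul(Add(-8, Mul(2, 6)), Mul(5, 3)), Add(Add(4, -1), 3))), 2) = Pow(Add(Rational(1, 168), Mul(Mul(Add(-8, 12), 15), Add(3, 3))), 2) = Pow(Add(Rational(1, 168), Mul(Mul(4, 15), 6)), 2) = Pow(Add(Rational(1, 168), Mul(60, 6)), 2) = Pow(Add(Rational(1, 168), 360), 2) = Pow(Rational(60481, 168), 2) = Rational(3657951361, 28224)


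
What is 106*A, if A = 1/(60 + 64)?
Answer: 53/62 ≈ 0.85484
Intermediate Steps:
A = 1/124 ≈ 0.0080645
106*A = 106*(1/124) = 53/62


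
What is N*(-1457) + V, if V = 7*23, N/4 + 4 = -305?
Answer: 1801013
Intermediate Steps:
N = -1236 (N = -16 + 4*(-305) = -16 - 1220 = -1236)
V = 161
N*(-1457) + V = -1236*(-1457) + 161 = 1800852 + 161 = 1801013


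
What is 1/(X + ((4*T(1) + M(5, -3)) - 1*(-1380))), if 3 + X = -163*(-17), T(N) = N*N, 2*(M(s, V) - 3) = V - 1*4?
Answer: 2/8303 ≈ 0.00024088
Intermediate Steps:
M(s, V) = 1 + V/2 (M(s, V) = 3 + (V - 1*4)/2 = 3 + (V - 4)/2 = 3 + (-4 + V)/2 = 3 + (-2 + V/2) = 1 + V/2)
T(N) = N²
X = 2768 (X = -3 - 163*(-17) = -3 + 2771 = 2768)
1/(X + ((4*T(1) + M(5, -3)) - 1*(-1380))) = 1/(2768 + ((4*1² + (1 + (½)*(-3))) - 1*(-1380))) = 1/(2768 + ((4*1 + (1 - 3/2)) + 1380)) = 1/(2768 + ((4 - ½) + 1380)) = 1/(2768 + (7/2 + 1380)) = 1/(2768 + 2767/2) = 1/(8303/2) = 2/8303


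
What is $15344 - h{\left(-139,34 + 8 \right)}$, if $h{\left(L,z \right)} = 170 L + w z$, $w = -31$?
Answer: $40276$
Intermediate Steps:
$h{\left(L,z \right)} = - 31 z + 170 L$ ($h{\left(L,z \right)} = 170 L - 31 z = - 31 z + 170 L$)
$15344 - h{\left(-139,34 + 8 \right)} = 15344 - \left(- 31 \left(34 + 8\right) + 170 \left(-139\right)\right) = 15344 - \left(\left(-31\right) 42 - 23630\right) = 15344 - \left(-1302 - 23630\right) = 15344 - -24932 = 15344 + 24932 = 40276$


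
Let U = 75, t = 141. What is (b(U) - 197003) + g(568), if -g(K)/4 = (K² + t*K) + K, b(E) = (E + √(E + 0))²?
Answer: -1804423 + 750*√3 ≈ -1.8031e+6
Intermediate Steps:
b(E) = (E + √E)²
g(K) = -568*K - 4*K² (g(K) = -4*((K² + 141*K) + K) = -4*(K² + 142*K) = -568*K - 4*K²)
(b(U) - 197003) + g(568) = ((75 + √75)² - 197003) - 4*568*(142 + 568) = ((75 + 5*√3)² - 197003) - 4*568*710 = (-197003 + (75 + 5*√3)²) - 1613120 = -1810123 + (75 + 5*√3)²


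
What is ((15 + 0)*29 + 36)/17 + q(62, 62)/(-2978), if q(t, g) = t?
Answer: 700792/25313 ≈ 27.685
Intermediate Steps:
((15 + 0)*29 + 36)/17 + q(62, 62)/(-2978) = ((15 + 0)*29 + 36)/17 + 62/(-2978) = (15*29 + 36)*(1/17) + 62*(-1/2978) = (435 + 36)*(1/17) - 31/1489 = 471*(1/17) - 31/1489 = 471/17 - 31/1489 = 700792/25313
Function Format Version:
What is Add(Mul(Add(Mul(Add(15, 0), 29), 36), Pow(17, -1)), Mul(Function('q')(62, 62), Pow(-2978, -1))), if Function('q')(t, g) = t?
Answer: Rational(700792, 25313) ≈ 27.685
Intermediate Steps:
Add(Mul(Add(Mul(Add(15, 0), 29), 36), Pow(17, -1)), Mul(Function('q')(62, 62), Pow(-2978, -1))) = Add(Mul(Add(Mul(Add(15, 0), 29), 36), Pow(17, -1)), Mul(62, Pow(-2978, -1))) = Add(Mul(Add(Mul(15, 29), 36), Rational(1, 17)), Mul(62, Rational(-1, 2978))) = Add(Mul(Add(435, 36), Rational(1, 17)), Rational(-31, 1489)) = Add(Mul(471, Rational(1, 17)), Rational(-31, 1489)) = Add(Rational(471, 17), Rational(-31, 1489)) = Rational(700792, 25313)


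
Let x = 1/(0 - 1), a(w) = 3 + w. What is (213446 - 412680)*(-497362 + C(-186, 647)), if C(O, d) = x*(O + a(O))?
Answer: 99017903362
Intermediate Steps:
x = -1 (x = 1/(-1) = -1)
C(O, d) = -3 - 2*O (C(O, d) = -(O + (3 + O)) = -(3 + 2*O) = -3 - 2*O)
(213446 - 412680)*(-497362 + C(-186, 647)) = (213446 - 412680)*(-497362 + (-3 - 2*(-186))) = -199234*(-497362 + (-3 + 372)) = -199234*(-497362 + 369) = -199234*(-496993) = 99017903362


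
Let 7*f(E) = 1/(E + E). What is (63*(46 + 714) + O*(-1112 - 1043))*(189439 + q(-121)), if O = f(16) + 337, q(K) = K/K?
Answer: -899565756000/7 ≈ -1.2851e+11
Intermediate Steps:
q(K) = 1
f(E) = 1/(14*E) (f(E) = 1/(7*(E + E)) = 1/(7*((2*E))) = (1/(2*E))/7 = 1/(14*E))
O = 75489/224 (O = (1/14)/16 + 337 = (1/14)*(1/16) + 337 = 1/224 + 337 = 75489/224 ≈ 337.00)
(63*(46 + 714) + O*(-1112 - 1043))*(189439 + q(-121)) = (63*(46 + 714) + 75489*(-1112 - 1043)/224)*(189439 + 1) = (63*760 + (75489/224)*(-2155))*189440 = (47880 - 162678795/224)*189440 = -151953675/224*189440 = -899565756000/7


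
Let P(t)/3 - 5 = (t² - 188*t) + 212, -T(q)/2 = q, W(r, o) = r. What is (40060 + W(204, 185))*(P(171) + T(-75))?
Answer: -318890880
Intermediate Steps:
T(q) = -2*q
P(t) = 651 - 564*t + 3*t² (P(t) = 15 + 3*((t² - 188*t) + 212) = 15 + 3*(212 + t² - 188*t) = 15 + (636 - 564*t + 3*t²) = 651 - 564*t + 3*t²)
(40060 + W(204, 185))*(P(171) + T(-75)) = (40060 + 204)*((651 - 564*171 + 3*171²) - 2*(-75)) = 40264*((651 - 96444 + 3*29241) + 150) = 40264*((651 - 96444 + 87723) + 150) = 40264*(-8070 + 150) = 40264*(-7920) = -318890880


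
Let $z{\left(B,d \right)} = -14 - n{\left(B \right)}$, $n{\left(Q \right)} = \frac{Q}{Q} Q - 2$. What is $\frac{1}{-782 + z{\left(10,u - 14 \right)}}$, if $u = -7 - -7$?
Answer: $- \frac{1}{804} \approx -0.0012438$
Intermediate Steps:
$u = 0$ ($u = -7 + 7 = 0$)
$n{\left(Q \right)} = -2 + Q$ ($n{\left(Q \right)} = 1 Q - 2 = Q - 2 = -2 + Q$)
$z{\left(B,d \right)} = -12 - B$ ($z{\left(B,d \right)} = -14 - \left(-2 + B\right) = -12 - B$)
$\frac{1}{-782 + z{\left(10,u - 14 \right)}} = \frac{1}{-782 - 22} = \frac{1}{-804} = - \frac{1}{804}$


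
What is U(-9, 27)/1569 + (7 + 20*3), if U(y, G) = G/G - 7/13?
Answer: 455535/6799 ≈ 67.000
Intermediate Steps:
U(y, G) = 6/13 (U(y, G) = 1 - 7*1/13 = 1 - 7/13 = 6/13)
U(-9, 27)/1569 + (7 + 20*3) = (6/13)/1569 + (7 + 20*3) = (1/1569)*(6/13) + (7 + 60) = 2/6799 + 67 = 455535/6799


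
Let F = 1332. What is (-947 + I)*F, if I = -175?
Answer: -1494504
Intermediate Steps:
(-947 + I)*F = (-947 - 175)*1332 = -1122*1332 = -1494504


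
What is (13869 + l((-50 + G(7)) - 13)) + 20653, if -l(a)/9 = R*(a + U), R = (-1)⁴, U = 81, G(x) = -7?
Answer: 34423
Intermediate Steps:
R = 1
l(a) = -729 - 9*a (l(a) = -9*(a + 81) = -9*(81 + a) = -729 - 9*a)
(13869 + l((-50 + G(7)) - 13)) + 20653 = (13869 + (-729 - 9*((-50 - 7) - 13))) + 20653 = (13869 + (-729 - 9*(-57 - 13))) + 20653 = (13869 + (-729 - 9*(-70))) + 20653 = (13869 + (-729 + 630)) + 20653 = (13869 - 99) + 20653 = 13770 + 20653 = 34423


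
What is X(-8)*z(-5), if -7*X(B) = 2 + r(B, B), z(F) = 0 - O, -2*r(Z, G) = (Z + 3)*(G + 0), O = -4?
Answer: 72/7 ≈ 10.286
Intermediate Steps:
r(Z, G) = -G*(3 + Z)/2 (r(Z, G) = -(Z + 3)*(G + 0)/2 = -(3 + Z)*G/2 = -G*(3 + Z)/2)
z(F) = 4 (z(F) = 0 - 1*(-4) = 0 + 4 = 4)
X(B) = -2/7 + B*(3 + B)/14 (X(B) = -(2 - B*(3 + B)/2)/7 = -2/7 + B*(3 + B)/14)
X(-8)*z(-5) = (-2/7 + (1/14)*(-8)*(3 - 8))*4 = (-2/7 + (1/14)*(-8)*(-5))*4 = (-2/7 + 20/7)*4 = (18/7)*4 = 72/7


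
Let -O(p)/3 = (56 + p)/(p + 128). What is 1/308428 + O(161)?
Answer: -200786339/89135692 ≈ -2.2526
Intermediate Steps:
O(p) = -3*(56 + p)/(128 + p) (O(p) = -3*(56 + p)/(p + 128) = -3*(56 + p)/(128 + p))
1/308428 + O(161) = 1/308428 + 3*(-56 - 1*161)/(128 + 161) = 1/308428 + 3*(-56 - 161)/289 = 1/308428 + 3*(1/289)*(-217) = 1/308428 - 651/289 = -200786339/89135692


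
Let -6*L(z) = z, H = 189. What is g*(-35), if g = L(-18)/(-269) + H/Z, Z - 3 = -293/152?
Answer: -270457005/43847 ≈ -6168.2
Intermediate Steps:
L(z) = -z/6
Z = 163/152 (Z = 3 - 293/152 = 163/152 ≈ 1.0724)
g = 7727343/43847 (g = -1/6*(-18)/(-269) + 189/(163/152) = 3*(-1/269) + 189*(152/163) = -3/269 + 28728/163 = 7727343/43847 ≈ 176.23)
g*(-35) = (7727343/43847)*(-35) = -270457005/43847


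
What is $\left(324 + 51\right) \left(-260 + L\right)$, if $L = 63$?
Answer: $-73875$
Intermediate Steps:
$\left(324 + 51\right) \left(-260 + L\right) = \left(324 + 51\right) \left(-260 + 63\right) = 375 \left(-197\right) = -73875$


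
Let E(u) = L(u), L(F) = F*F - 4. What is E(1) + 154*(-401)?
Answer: -61757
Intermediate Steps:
L(F) = -4 + F² (L(F) = F² - 4 = -4 + F²)
E(u) = -4 + u²
E(1) + 154*(-401) = (-4 + 1²) + 154*(-401) = (-4 + 1) - 61754 = -3 - 61754 = -61757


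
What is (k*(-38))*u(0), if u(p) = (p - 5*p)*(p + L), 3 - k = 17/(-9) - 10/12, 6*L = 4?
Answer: 0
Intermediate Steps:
L = ⅔ (L = (⅙)*4 = ⅔ ≈ 0.66667)
k = 103/18 (k = 3 - (17/(-9) - 10/12) = 3 - (17*(-⅑) - 10*1/12) = 3 - (-17/9 - ⅚) = 3 - 1*(-49/18) = 3 + 49/18 = 103/18 ≈ 5.7222)
u(p) = -4*p*(⅔ + p) (u(p) = (p - 5*p)*(p + ⅔) = (-4*p)*(⅔ + p) = -4*p*(⅔ + p))
(k*(-38))*u(0) = ((103/18)*(-38))*(-4/3*0*(2 + 3*0)) = -(-7828)*0*(2 + 0)/27 = -(-7828)*0*2/27 = -1957/9*0 = 0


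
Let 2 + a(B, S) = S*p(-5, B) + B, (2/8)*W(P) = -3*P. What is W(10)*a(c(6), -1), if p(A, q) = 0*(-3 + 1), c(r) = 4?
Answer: -240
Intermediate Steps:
p(A, q) = 0 (p(A, q) = 0*(-2) = 0)
W(P) = -12*P (W(P) = 4*(-3*P) = -12*P)
a(B, S) = -2 + B (a(B, S) = -2 + (S*0 + B) = -2 + (0 + B) = -2 + B)
W(10)*a(c(6), -1) = (-12*10)*(-2 + 4) = -120*2 = -240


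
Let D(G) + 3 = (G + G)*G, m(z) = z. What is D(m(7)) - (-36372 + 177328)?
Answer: -140861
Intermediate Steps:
D(G) = -3 + 2*G² (D(G) = -3 + (G + G)*G = -3 + (2*G)*G = -3 + 2*G²)
D(m(7)) - (-36372 + 177328) = (-3 + 2*7²) - (-36372 + 177328) = (-3 + 2*49) - 1*140956 = (-3 + 98) - 140956 = 95 - 140956 = -140861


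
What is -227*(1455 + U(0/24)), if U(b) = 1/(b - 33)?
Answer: -10899178/33 ≈ -3.3028e+5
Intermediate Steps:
U(b) = 1/(-33 + b)
-227*(1455 + U(0/24)) = -227*(1455 + 1/(-33 + 0/24)) = -227*(1455 + 1/(-33 + 0*(1/24))) = -227*(1455 + 1/(-33 + 0)) = -227*(1455 + 1/(-33)) = -227*(1455 - 1/33) = -227*48014/33 = -10899178/33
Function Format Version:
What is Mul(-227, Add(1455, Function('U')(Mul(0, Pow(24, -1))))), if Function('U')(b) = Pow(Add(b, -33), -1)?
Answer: Rational(-10899178, 33) ≈ -3.3028e+5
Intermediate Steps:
Function('U')(b) = Pow(Add(-33, b), -1)
Mul(-227, Add(1455, Function('U')(Mul(0, Pow(24, -1))))) = Mul(-227, Add(1455, Pow(Add(-33, Mul(0, Pow(24, -1))), -1))) = Mul(-227, Add(1455, Pow(Add(-33, Mul(0, Rational(1, 24))), -1))) = Mul(-227, Add(1455, Pow(Add(-33, 0), -1))) = Mul(-227, Add(1455, Pow(-33, -1))) = Mul(-227, Add(1455, Rational(-1, 33))) = Mul(-227, Rational(48014, 33)) = Rational(-10899178, 33)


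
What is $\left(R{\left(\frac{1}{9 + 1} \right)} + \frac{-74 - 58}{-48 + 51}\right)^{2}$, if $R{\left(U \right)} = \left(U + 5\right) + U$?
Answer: $\frac{37636}{25} \approx 1505.4$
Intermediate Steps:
$R{\left(U \right)} = 5 + 2 U$ ($R{\left(U \right)} = \left(5 + U\right) + U = 5 + 2 U$)
$\left(R{\left(\frac{1}{9 + 1} \right)} + \frac{-74 - 58}{-48 + 51}\right)^{2} = \left(\left(5 + \frac{2}{9 + 1}\right) + \frac{-74 - 58}{-48 + 51}\right)^{2} = \left(\left(5 + \frac{2}{10}\right) - \frac{132}{3}\right)^{2} = \left(\left(5 + 2 \cdot \frac{1}{10}\right) - 44\right)^{2} = \left(\left(5 + \frac{1}{5}\right) - 44\right)^{2} = \left(\frac{26}{5} - 44\right)^{2} = \left(- \frac{194}{5}\right)^{2} = \frac{37636}{25}$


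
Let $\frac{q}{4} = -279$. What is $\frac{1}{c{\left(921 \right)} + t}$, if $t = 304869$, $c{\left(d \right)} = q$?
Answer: $\frac{1}{303753} \approx 3.2921 \cdot 10^{-6}$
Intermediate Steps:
$q = -1116$ ($q = 4 \left(-279\right) = -1116$)
$c{\left(d \right)} = -1116$
$\frac{1}{c{\left(921 \right)} + t} = \frac{1}{-1116 + 304869} = \frac{1}{303753}$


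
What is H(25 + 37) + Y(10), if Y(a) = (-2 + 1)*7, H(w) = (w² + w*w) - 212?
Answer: 7469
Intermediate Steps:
H(w) = -212 + 2*w² (H(w) = (w² + w²) - 212 = 2*w² - 212 = -212 + 2*w²)
Y(a) = -7 (Y(a) = -1*7 = -7)
H(25 + 37) + Y(10) = (-212 + 2*(25 + 37)²) - 7 = (-212 + 2*62²) - 7 = (-212 + 2*3844) - 7 = (-212 + 7688) - 7 = 7476 - 7 = 7469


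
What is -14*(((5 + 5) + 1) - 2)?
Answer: -126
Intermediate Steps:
-14*(((5 + 5) + 1) - 2) = -14*((10 + 1) - 2) = -14*(11 - 2) = -14*9 = -126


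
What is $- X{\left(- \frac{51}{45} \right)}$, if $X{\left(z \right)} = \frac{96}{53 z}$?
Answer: $\frac{1440}{901} \approx 1.5982$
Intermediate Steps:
$X{\left(z \right)} = \frac{96}{53 z}$ ($X{\left(z \right)} = 96 \frac{1}{53 z} = \frac{96}{53 z}$)
$- X{\left(- \frac{51}{45} \right)} = - \frac{96}{53 \left(- \frac{51}{45}\right)} = - \frac{96}{53 \left(\left(-51\right) \frac{1}{45}\right)} = - \frac{96}{53 \left(- \frac{17}{15}\right)} = - \frac{96 \left(-15\right)}{53 \cdot 17} = \left(-1\right) \left(- \frac{1440}{901}\right) = \frac{1440}{901}$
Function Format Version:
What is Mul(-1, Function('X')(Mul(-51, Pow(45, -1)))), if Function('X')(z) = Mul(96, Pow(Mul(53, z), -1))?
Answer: Rational(1440, 901) ≈ 1.5982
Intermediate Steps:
Function('X')(z) = Mul(Rational(96, 53), Pow(z, -1)) (Function('X')(z) = Mul(96, Mul(Rational(1, 53), Pow(z, -1))) = Mul(Rational(96, 53), Pow(z, -1)))
Mul(-1, Function('X')(Mul(-51, Pow(45, -1)))) = Mul(-1, Mul(Rational(96, 53), Pow(Mul(-51, Pow(45, -1)), -1))) = Mul(-1, Mul(Rational(96, 53), Pow(Mul(-51, Rational(1, 45)), -1))) = Mul(-1, Mul(Rational(96, 53), Pow(Rational(-17, 15), -1))) = Mul(-1, Mul(Rational(96, 53), Rational(-15, 17))) = Mul(-1, Rational(-1440, 901)) = Rational(1440, 901)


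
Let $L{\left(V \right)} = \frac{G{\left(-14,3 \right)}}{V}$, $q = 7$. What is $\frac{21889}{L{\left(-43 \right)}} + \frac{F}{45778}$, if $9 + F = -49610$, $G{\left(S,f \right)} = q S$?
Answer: $\frac{1538665248}{160223} \approx 9603.3$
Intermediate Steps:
$G{\left(S,f \right)} = 7 S$
$F = -49619$ ($F = -9 - 49610 = -49619$)
$L{\left(V \right)} = - \frac{98}{V}$ ($L{\left(V \right)} = \frac{7 \left(-14\right)}{V} = - \frac{98}{V}$)
$\frac{21889}{L{\left(-43 \right)}} + \frac{F}{45778} = \frac{21889}{\left(-98\right) \frac{1}{-43}} - \frac{49619}{45778} = \frac{21889}{\left(-98\right) \left(- \frac{1}{43}\right)} - \frac{49619}{45778} = \frac{21889}{\frac{98}{43}} - \frac{49619}{45778} = 21889 \cdot \frac{43}{98} - \frac{49619}{45778} = \frac{134461}{14} - \frac{49619}{45778} = \frac{1538665248}{160223}$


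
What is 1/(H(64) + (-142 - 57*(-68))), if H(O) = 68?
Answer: 1/3802 ≈ 0.00026302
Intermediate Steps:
1/(H(64) + (-142 - 57*(-68))) = 1/(68 + (-142 - 57*(-68))) = 1/(68 + (-142 + 3876)) = 1/(68 + 3734) = 1/3802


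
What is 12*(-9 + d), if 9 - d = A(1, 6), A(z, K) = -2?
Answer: 24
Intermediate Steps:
d = 11 (d = 9 - 1*(-2) = 9 + 2 = 11)
12*(-9 + d) = 12*(-9 + 11) = 12*2 = 24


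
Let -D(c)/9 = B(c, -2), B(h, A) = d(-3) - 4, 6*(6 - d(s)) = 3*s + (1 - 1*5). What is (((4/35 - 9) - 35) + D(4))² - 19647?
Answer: -63814491/4900 ≈ -13023.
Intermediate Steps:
d(s) = 20/3 - s/2 (d(s) = 6 - (3*s + (1 - 1*5))/6 = 6 - (3*s + (1 - 5))/6 = 6 - (3*s - 4)/6 = 6 - (-4 + 3*s)/6 = 6 + (⅔ - s/2) = 20/3 - s/2)
B(h, A) = 25/6 (B(h, A) = (20/3 - ½*(-3)) - 4 = (20/3 + 3/2) - 4 = 49/6 - 4 = 25/6)
D(c) = -75/2 (D(c) = -9*25/6 = -75/2)
(((4/35 - 9) - 35) + D(4))² - 19647 = (((4/35 - 9) - 35) - 75/2)² - 19647 = ((-311/35 - 35) - 75/2)² - 19647 = (-1536/35 - 75/2)² - 19647 = (-5697/70)² - 19647 = 32455809/4900 - 19647 = -63814491/4900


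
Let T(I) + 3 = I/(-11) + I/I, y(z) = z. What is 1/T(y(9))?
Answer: -11/31 ≈ -0.35484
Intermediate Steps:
T(I) = -2 - I/11 (T(I) = -3 + (I/(-11) + I/I) = -3 + (I*(-1/11) + 1) = -3 + (-I/11 + 1) = -3 + (1 - I/11) = -2 - I/11)
1/T(y(9)) = 1/(-2 - 1/11*9) = 1/(-2 - 9/11) = 1/(-31/11) = -11/31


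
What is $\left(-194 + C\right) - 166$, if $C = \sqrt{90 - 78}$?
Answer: $-360 + 2 \sqrt{3} \approx -356.54$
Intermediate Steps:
$C = 2 \sqrt{3}$ ($C = \sqrt{12} = 2 \sqrt{3} \approx 3.4641$)
$\left(-194 + C\right) - 166 = \left(-194 + 2 \sqrt{3}\right) - 166 = -360 + 2 \sqrt{3}$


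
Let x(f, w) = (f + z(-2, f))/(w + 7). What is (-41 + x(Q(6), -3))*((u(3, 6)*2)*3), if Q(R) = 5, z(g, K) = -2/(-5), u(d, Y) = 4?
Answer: -4758/5 ≈ -951.60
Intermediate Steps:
z(g, K) = ⅖ (z(g, K) = -2*(-⅕) = ⅖)
x(f, w) = (⅖ + f)/(7 + w) (x(f, w) = (f + ⅖)/(w + 7) = (⅖ + f)/(7 + w))
(-41 + x(Q(6), -3))*((u(3, 6)*2)*3) = (-41 + (⅖ + 5)/(7 - 3))*((4*2)*3) = (-41 + (27/5)/4)*(8*3) = (-41 + (¼)*(27/5))*24 = (-41 + 27/20)*24 = -793/20*24 = -4758/5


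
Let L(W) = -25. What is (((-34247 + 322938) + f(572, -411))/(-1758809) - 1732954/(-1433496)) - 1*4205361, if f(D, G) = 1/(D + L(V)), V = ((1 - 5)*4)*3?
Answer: -2899850911269343196717/689560689723204 ≈ -4.2054e+6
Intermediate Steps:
V = -48 (V = -4*4*3 = -16*3 = -48)
f(D, G) = 1/(-25 + D) (f(D, G) = 1/(D - 25) = 1/(-25 + D))
(((-34247 + 322938) + f(572, -411))/(-1758809) - 1732954/(-1433496)) - 1*4205361 = (((-34247 + 322938) + 1/(-25 + 572))/(-1758809) - 1732954/(-1433496)) - 1*4205361 = ((288691 + 1/547)*(-1/1758809) - 1732954*(-1/1433496)) - 4205361 = ((288691 + 1/547)*(-1/1758809) + 866477/716748) - 4205361 = ((157913978/547)*(-1/1758809) + 866477/716748) - 4205361 = (-157913978/962068523 + 866477/716748) - 4205361 = 720425719699927/689560689723204 - 4205361 = -2899850911269343196717/689560689723204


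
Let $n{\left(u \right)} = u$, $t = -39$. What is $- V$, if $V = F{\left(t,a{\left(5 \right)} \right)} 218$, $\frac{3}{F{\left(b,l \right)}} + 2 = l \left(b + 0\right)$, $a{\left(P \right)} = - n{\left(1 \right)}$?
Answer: $- \frac{654}{37} \approx -17.676$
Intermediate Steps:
$a{\left(P \right)} = -1$ ($a{\left(P \right)} = \left(-1\right) 1 = -1$)
$F{\left(b,l \right)} = \frac{3}{-2 + b l}$ ($F{\left(b,l \right)} = \frac{3}{-2 + l \left(b + 0\right)} = \frac{3}{-2 + l b} = \frac{3}{-2 + b l}$)
$V = \frac{654}{37}$ ($V = \frac{3}{-2 - -39} \cdot 218 = \frac{3}{-2 + 39} \cdot 218 = \frac{3}{37} \cdot 218 = \frac{654}{37} \approx 17.676$)
$- V = \left(-1\right) \frac{654}{37} = - \frac{654}{37}$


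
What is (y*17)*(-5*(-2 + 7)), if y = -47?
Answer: 19975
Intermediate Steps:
(y*17)*(-5*(-2 + 7)) = (-47*17)*(-5*(-2 + 7)) = -(-3995)*5 = -799*(-25) = 19975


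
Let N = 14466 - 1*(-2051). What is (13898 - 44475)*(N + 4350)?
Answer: -638050259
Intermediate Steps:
N = 16517 (N = 14466 + 2051 = 16517)
(13898 - 44475)*(N + 4350) = (13898 - 44475)*(16517 + 4350) = -30577*20867 = -638050259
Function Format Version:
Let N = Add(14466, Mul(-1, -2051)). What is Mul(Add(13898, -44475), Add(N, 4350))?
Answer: -638050259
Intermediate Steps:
N = 16517 (N = Add(14466, 2051) = 16517)
Mul(Add(13898, -44475), Add(N, 4350)) = Mul(Add(13898, -44475), Add(16517, 4350)) = Mul(-30577, 20867) = -638050259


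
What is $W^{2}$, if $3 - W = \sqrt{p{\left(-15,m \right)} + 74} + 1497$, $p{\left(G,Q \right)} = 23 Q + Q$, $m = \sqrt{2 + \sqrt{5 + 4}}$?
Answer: $\left(1494 + \sqrt{2} \sqrt{37 + 12 \sqrt{5}}\right)^{2} \approx 2.2659 \cdot 10^{6}$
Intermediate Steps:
$m = \sqrt{5}$ ($m = \sqrt{2 + \sqrt{9}} = \sqrt{2 + 3} = \sqrt{5} \approx 2.2361$)
$p{\left(G,Q \right)} = 24 Q$
$W = -1494 - \sqrt{74 + 24 \sqrt{5}}$ ($W = 3 - \left(\sqrt{24 \sqrt{5} + 74} + 1497\right) = 3 - \left(\sqrt{74 + 24 \sqrt{5}} + 1497\right) = 3 - \left(1497 + \sqrt{74 + 24 \sqrt{5}}\right) = -1494 - \sqrt{74 + 24 \sqrt{5}} \approx -1505.3$)
$W^{2} = \left(-1494 - \sqrt{74 + 24 \sqrt{5}}\right)^{2}$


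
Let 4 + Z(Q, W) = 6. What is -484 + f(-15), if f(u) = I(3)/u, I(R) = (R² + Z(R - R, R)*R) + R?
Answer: -2426/5 ≈ -485.20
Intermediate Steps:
Z(Q, W) = 2 (Z(Q, W) = -4 + 6 = 2)
I(R) = R² + 3*R (I(R) = (R² + 2*R) + R = R² + 3*R)
f(u) = 18/u (f(u) = (3*(3 + 3))/u = (3*6)/u = 18/u)
-484 + f(-15) = -484 + 18/(-15) = -484 + 18*(-1/15) = -484 - 6/5 = -2426/5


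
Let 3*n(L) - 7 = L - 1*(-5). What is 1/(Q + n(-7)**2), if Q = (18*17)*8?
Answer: 9/22057 ≈ 0.00040803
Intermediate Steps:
n(L) = 4 + L/3 (n(L) = 7/3 + (L - 1*(-5))/3 = 7/3 + (L + 5)/3 = 7/3 + (5 + L)/3 = 7/3 + (5/3 + L/3) = 4 + L/3)
Q = 2448 (Q = 306*8 = 2448)
1/(Q + n(-7)**2) = 1/(2448 + (4 + (1/3)*(-7))**2) = 1/(2448 + (4 - 7/3)**2) = 1/(2448 + (5/3)**2) = 1/(2448 + 25/9) = 1/(22057/9) = 9/22057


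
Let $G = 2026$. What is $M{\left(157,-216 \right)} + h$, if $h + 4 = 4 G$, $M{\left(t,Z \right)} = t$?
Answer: $8257$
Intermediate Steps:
$h = 8100$ ($h = -4 + 4 \cdot 2026 = -4 + 8104 = 8100$)
$M{\left(157,-216 \right)} + h = 157 + 8100 = 8257$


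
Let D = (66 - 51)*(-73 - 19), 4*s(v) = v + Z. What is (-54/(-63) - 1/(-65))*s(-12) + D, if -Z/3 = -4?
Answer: -1380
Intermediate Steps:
Z = 12 (Z = -3*(-4) = 12)
s(v) = 3 + v/4 (s(v) = (v + 12)/4 = (12 + v)/4 = 3 + v/4)
D = -1380 (D = 15*(-92) = -1380)
(-54/(-63) - 1/(-65))*s(-12) + D = (-54/(-63) - 1/(-65))*(3 + (¼)*(-12)) - 1380 = (-54*(-1/63) - 1*(-1/65))*(3 - 3) - 1380 = (6/7 + 1/65)*0 - 1380 = (397/455)*0 - 1380 = 0 - 1380 = -1380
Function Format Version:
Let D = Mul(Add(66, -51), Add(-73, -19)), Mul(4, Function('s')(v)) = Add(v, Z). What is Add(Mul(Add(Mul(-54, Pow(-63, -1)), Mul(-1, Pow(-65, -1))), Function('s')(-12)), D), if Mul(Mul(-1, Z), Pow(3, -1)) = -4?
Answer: -1380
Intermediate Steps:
Z = 12 (Z = Mul(-3, -4) = 12)
Function('s')(v) = Add(3, Mul(Rational(1, 4), v)) (Function('s')(v) = Mul(Rational(1, 4), Add(v, 12)) = Mul(Rational(1, 4), Add(12, v)) = Add(3, Mul(Rational(1, 4), v)))
D = -1380 (D = Mul(15, -92) = -1380)
Add(Mul(Add(Mul(-54, Pow(-63, -1)), Mul(-1, Pow(-65, -1))), Function('s')(-12)), D) = Add(Mul(Add(Mul(-54, Pow(-63, -1)), Mul(-1, Pow(-65, -1))), Add(3, Mul(Rational(1, 4), -12))), -1380) = Add(Mul(Add(Mul(-54, Rational(-1, 63)), Mul(-1, Rational(-1, 65))), Add(3, -3)), -1380) = Add(Mul(Add(Rational(6, 7), Rational(1, 65)), 0), -1380) = Add(Mul(Rational(397, 455), 0), -1380) = Add(0, -1380) = -1380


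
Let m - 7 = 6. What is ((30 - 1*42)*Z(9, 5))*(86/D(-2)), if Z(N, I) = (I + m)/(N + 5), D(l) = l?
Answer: 4644/7 ≈ 663.43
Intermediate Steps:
m = 13 (m = 7 + 6 = 13)
Z(N, I) = (13 + I)/(5 + N) (Z(N, I) = (I + 13)/(N + 5) = (13 + I)/(5 + N))
((30 - 1*42)*Z(9, 5))*(86/D(-2)) = ((30 - 1*42)*((13 + 5)/(5 + 9)))*(86/(-2)) = ((30 - 42)*(18/14))*(86*(-½)) = -6*18/7*(-43) = -12*9/7*(-43) = -108/7*(-43) = 4644/7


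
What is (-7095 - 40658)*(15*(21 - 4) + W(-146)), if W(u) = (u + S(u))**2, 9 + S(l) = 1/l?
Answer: -24716844925973/21316 ≈ -1.1595e+9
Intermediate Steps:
S(l) = -9 + 1/l
W(u) = (-9 + u + 1/u)**2 (W(u) = (u + (-9 + 1/u))**2 = (-9 + u + 1/u)**2)
(-7095 - 40658)*(15*(21 - 4) + W(-146)) = (-7095 - 40658)*(15*(21 - 4) + (1 - 146*(-9 - 146))**2/(-146)**2) = -47753*(15*17 + (1 - 146*(-155))**2/21316) = -47753*(255 + (1 + 22630)**2/21316) = -47753*(255 + (1/21316)*22631**2) = -47753*(255 + (1/21316)*512162161) = -47753*(255 + 512162161/21316) = -47753*517597741/21316 = -24716844925973/21316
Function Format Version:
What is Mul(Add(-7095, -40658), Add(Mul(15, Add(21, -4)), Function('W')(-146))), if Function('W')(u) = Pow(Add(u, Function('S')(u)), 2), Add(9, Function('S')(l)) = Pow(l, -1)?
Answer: Rational(-24716844925973, 21316) ≈ -1.1595e+9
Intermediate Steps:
Function('S')(l) = Add(-9, Pow(l, -1))
Function('W')(u) = Pow(Add(-9, u, Pow(u, -1)), 2) (Function('W')(u) = Pow(Add(u, Add(-9, Pow(u, -1))), 2) = Pow(Add(-9, u, Pow(u, -1)), 2))
Mul(Add(-7095, -40658), Add(Mul(15, Add(21, -4)), Function('W')(-146))) = Mul(Add(-7095, -40658), Add(Mul(15, Add(21, -4)), Mul(Pow(-146, -2), Pow(Add(1, Mul(-146, Add(-9, -146))), 2)))) = Mul(-47753, Add(Mul(15, 17), Mul(Rational(1, 21316), Pow(Add(1, Mul(-146, -155)), 2)))) = Mul(-47753, Add(255, Mul(Rational(1, 21316), Pow(Add(1, 22630), 2)))) = Mul(-47753, Add(255, Mul(Rational(1, 21316), Pow(22631, 2)))) = Mul(-47753, Add(255, Mul(Rational(1, 21316), 512162161))) = Mul(-47753, Add(255, Rational(512162161, 21316))) = Mul(-47753, Rational(517597741, 21316)) = Rational(-24716844925973, 21316)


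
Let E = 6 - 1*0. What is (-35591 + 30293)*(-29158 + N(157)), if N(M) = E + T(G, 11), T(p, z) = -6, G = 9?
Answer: 154479084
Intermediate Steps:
E = 6 (E = 6 + 0 = 6)
N(M) = 0 (N(M) = 6 - 6 = 0)
(-35591 + 30293)*(-29158 + N(157)) = (-35591 + 30293)*(-29158 + 0) = -5298*(-29158) = 154479084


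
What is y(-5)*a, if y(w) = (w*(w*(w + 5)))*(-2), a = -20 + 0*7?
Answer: 0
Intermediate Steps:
a = -20 (a = -20 + 0 = -20)
y(w) = -2*w²*(5 + w) (y(w) = (w*(w*(5 + w)))*(-2) = (w²*(5 + w))*(-2) = -2*w²*(5 + w))
y(-5)*a = (2*(-5)²*(-5 - 1*(-5)))*(-20) = (2*25*(-5 + 5))*(-20) = (2*25*0)*(-20) = 0*(-20) = 0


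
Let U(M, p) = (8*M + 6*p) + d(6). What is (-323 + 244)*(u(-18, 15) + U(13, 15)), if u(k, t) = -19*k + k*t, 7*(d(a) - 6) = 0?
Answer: -21488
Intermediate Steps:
d(a) = 6 (d(a) = 6 + (⅐)*0 = 6 + 0 = 6)
U(M, p) = 6 + 6*p + 8*M (U(M, p) = (8*M + 6*p) + 6 = (6*p + 8*M) + 6 = 6 + 6*p + 8*M)
(-323 + 244)*(u(-18, 15) + U(13, 15)) = (-323 + 244)*(-18*(-19 + 15) + (6 + 6*15 + 8*13)) = -79*(-18*(-4) + (6 + 90 + 104)) = -79*(72 + 200) = -79*272 = -21488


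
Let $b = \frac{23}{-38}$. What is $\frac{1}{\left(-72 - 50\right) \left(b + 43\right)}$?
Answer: $- \frac{19}{98271} \approx -0.00019334$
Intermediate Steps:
$b = - \frac{23}{38}$ ($b = 23 \left(- \frac{1}{38}\right) = - \frac{23}{38} \approx -0.60526$)
$\frac{1}{\left(-72 - 50\right) \left(b + 43\right)} = \frac{1}{\left(-72 - 50\right) \left(- \frac{23}{38} + 43\right)} = \frac{1}{\left(-72 - 50\right) \frac{1611}{38}} = \frac{1}{\left(-122\right) \frac{1611}{38}} = \frac{1}{- \frac{98271}{19}} = - \frac{19}{98271}$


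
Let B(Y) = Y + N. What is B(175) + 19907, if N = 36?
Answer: 20118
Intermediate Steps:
B(Y) = 36 + Y (B(Y) = Y + 36 = 36 + Y)
B(175) + 19907 = (36 + 175) + 19907 = 211 + 19907 = 20118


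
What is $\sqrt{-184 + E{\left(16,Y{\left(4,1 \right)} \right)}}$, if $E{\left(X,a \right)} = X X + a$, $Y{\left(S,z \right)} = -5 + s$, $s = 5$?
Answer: $6 \sqrt{2} \approx 8.4853$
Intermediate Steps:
$Y{\left(S,z \right)} = 0$ ($Y{\left(S,z \right)} = -5 + 5 = 0$)
$E{\left(X,a \right)} = a + X^{2}$ ($E{\left(X,a \right)} = X^{2} + a = a + X^{2}$)
$\sqrt{-184 + E{\left(16,Y{\left(4,1 \right)} \right)}} = \sqrt{-184 + \left(0 + 16^{2}\right)} = \sqrt{-184 + \left(0 + 256\right)} = \sqrt{-184 + 256} = \sqrt{72} = 6 \sqrt{2}$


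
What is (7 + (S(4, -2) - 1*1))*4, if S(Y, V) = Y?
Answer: 40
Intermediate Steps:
(7 + (S(4, -2) - 1*1))*4 = (7 + (4 - 1*1))*4 = (7 + (4 - 1))*4 = (7 + 3)*4 = 10*4 = 40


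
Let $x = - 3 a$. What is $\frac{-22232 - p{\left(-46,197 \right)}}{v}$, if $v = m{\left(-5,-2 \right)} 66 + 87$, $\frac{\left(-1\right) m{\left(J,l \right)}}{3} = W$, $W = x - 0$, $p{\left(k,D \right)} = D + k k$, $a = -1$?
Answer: $\frac{24545}{507} \approx 48.412$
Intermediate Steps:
$x = 3$ ($x = \left(-3\right) \left(-1\right) = 3$)
$p{\left(k,D \right)} = D + k^{2}$
$W = 3$ ($W = 3 - 0 = 3 + 0 = 3$)
$m{\left(J,l \right)} = -9$ ($m{\left(J,l \right)} = \left(-3\right) 3 = -9$)
$v = -507$ ($v = \left(-9\right) 66 + 87 = -594 + 87 = -507$)
$\frac{-22232 - p{\left(-46,197 \right)}}{v} = \frac{-22232 - \left(197 + \left(-46\right)^{2}\right)}{-507} = \left(-22232 - \left(197 + 2116\right)\right) \left(- \frac{1}{507}\right) = \left(-22232 - 2313\right) \left(- \frac{1}{507}\right) = \left(-24545\right) \left(- \frac{1}{507}\right) = \frac{24545}{507}$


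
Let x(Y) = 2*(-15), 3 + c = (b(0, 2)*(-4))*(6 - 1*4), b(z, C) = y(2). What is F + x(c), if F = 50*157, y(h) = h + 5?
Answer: 7820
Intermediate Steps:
y(h) = 5 + h
b(z, C) = 7 (b(z, C) = 5 + 2 = 7)
F = 7850
c = -59 (c = -3 + (7*(-4))*(6 - 1*4) = -3 - 28*(6 - 4) = -3 - 28*2 = -3 - 56 = -59)
x(Y) = -30
F + x(c) = 7850 - 30 = 7820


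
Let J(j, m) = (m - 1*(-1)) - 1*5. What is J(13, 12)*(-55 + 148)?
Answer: 744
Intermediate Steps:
J(j, m) = -4 + m (J(j, m) = (m + 1) - 5 = (1 + m) - 5 = -4 + m)
J(13, 12)*(-55 + 148) = (-4 + 12)*(-55 + 148) = 8*93 = 744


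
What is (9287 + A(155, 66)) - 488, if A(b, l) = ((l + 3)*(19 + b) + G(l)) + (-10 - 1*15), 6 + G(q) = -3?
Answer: 20771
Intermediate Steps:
G(q) = -9 (G(q) = -6 - 3 = -9)
A(b, l) = -34 + (3 + l)*(19 + b) (A(b, l) = ((l + 3)*(19 + b) - 9) + (-10 - 1*15) = ((3 + l)*(19 + b) - 9) + (-10 - 15) = (-9 + (3 + l)*(19 + b)) - 25 = -34 + (3 + l)*(19 + b))
(9287 + A(155, 66)) - 488 = (9287 + (23 + 3*155 + 19*66 + 155*66)) - 488 = (9287 + (23 + 465 + 1254 + 10230)) - 488 = (9287 + 11972) - 488 = 21259 - 488 = 20771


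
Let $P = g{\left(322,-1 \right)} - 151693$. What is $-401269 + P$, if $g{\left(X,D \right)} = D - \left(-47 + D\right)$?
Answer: $-552915$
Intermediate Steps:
$g{\left(X,D \right)} = 47$
$P = -151646$ ($P = 47 - 151693 = -151646$)
$-401269 + P = -401269 - 151646 = -552915$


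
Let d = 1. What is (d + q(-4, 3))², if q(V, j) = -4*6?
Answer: 529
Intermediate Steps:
q(V, j) = -24
(d + q(-4, 3))² = (1 - 24)² = (-23)² = 529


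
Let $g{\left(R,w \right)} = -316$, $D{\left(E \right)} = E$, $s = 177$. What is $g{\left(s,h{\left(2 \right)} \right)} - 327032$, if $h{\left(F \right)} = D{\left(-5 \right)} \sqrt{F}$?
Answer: $-327348$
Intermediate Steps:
$h{\left(F \right)} = - 5 \sqrt{F}$
$g{\left(s,h{\left(2 \right)} \right)} - 327032 = -316 - 327032 = -327348$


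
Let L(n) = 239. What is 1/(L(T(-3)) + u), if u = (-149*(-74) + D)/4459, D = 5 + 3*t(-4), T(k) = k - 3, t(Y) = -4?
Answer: 4459/1076720 ≈ 0.0041413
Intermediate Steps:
T(k) = -3 + k
D = -7 (D = 5 + 3*(-4) = 5 - 12 = -7)
u = 11019/4459 (u = (-149*(-74) - 7)/4459 = (11026 - 7)*(1/4459) = 11019*(1/4459) = 11019/4459 ≈ 2.4712)
1/(L(T(-3)) + u) = 1/(239 + 11019/4459) = 1/(1076720/4459) = 4459/1076720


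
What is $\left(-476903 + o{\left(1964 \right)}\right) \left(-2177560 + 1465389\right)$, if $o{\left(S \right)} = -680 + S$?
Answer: $338722058849$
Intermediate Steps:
$\left(-476903 + o{\left(1964 \right)}\right) \left(-2177560 + 1465389\right) = \left(-476903 + \left(-680 + 1964\right)\right) \left(-2177560 + 1465389\right) = \left(-476903 + 1284\right) \left(-712171\right) = \left(-475619\right) \left(-712171\right) = 338722058849$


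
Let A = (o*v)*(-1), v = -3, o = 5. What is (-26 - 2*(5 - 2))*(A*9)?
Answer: -4320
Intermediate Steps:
A = 15 (A = (5*(-3))*(-1) = -15*(-1) = 15)
(-26 - 2*(5 - 2))*(A*9) = (-26 - 2*(5 - 2))*(15*9) = (-26 - 2*3)*135 = (-26 - 6)*135 = -32*135 = -4320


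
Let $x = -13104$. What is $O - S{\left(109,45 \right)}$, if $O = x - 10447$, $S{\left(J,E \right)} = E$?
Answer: $-23596$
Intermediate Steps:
$O = -23551$ ($O = -13104 - 10447 = -23551$)
$O - S{\left(109,45 \right)} = -23551 - 45 = -23596$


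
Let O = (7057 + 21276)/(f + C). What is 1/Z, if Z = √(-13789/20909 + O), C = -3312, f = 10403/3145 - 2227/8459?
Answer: -I*√31242999718975966445450785592874/16974182356230157 ≈ -0.3293*I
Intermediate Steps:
f = 80995062/26603555 (f = 10403*(1/3145) - 2227*1/8459 = 10403/3145 - 2227/8459 = 80995062/26603555 ≈ 3.0445)
O = -753758523815/88029979098 (O = (7057 + 21276)/(80995062/26603555 - 3312) = 28333/(-88029979098/26603555) = 28333*(-26603555/88029979098) = -753758523815/88029979098 ≈ -8.5625)
Z = I*√31242999718975966445450785592874/1840618832960082 (Z = √(-13789/20909 - 753758523815/88029979098) = √(-16974182356230157/1840618832960082) = I*√31242999718975966445450785592874/1840618832960082 ≈ 3.0368*I)
1/Z = 1/(I*√31242999718975966445450785592874/1840618832960082) = -I*√31242999718975966445450785592874/16974182356230157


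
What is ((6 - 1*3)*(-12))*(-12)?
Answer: 432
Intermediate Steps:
((6 - 1*3)*(-12))*(-12) = ((6 - 3)*(-12))*(-12) = (3*(-12))*(-12) = -36*(-12) = 432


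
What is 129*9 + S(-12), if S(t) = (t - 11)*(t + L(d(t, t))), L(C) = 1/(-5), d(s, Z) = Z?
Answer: 7208/5 ≈ 1441.6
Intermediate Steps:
L(C) = -⅕
S(t) = (-11 + t)*(-⅕ + t) (S(t) = (t - 11)*(t - ⅕) = (-11 + t)*(-⅕ + t))
129*9 + S(-12) = 129*9 + (11/5 + (-12)² - 56/5*(-12)) = 1161 + (11/5 + 144 + 672/5) = 1161 + 1403/5 = 7208/5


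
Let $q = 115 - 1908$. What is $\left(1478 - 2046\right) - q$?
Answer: $1225$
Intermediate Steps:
$q = -1793$
$\left(1478 - 2046\right) - q = \left(1478 - 2046\right) - -1793 = -568 + 1793 = 1225$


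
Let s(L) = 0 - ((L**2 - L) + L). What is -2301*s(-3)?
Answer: 20709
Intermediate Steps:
s(L) = -L**2 (s(L) = 0 - L**2 = -L**2)
-2301*s(-3) = -(-2301)*(-3)**2 = -(-2301)*9 = -2301*(-9) = 20709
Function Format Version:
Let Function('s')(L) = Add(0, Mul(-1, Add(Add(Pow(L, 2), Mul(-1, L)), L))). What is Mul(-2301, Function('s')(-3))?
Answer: 20709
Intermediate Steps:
Function('s')(L) = Mul(-1, Pow(L, 2)) (Function('s')(L) = Add(0, Mul(-1, Pow(L, 2))) = Mul(-1, Pow(L, 2)))
Mul(-2301, Function('s')(-3)) = Mul(-2301, Mul(-1, Pow(-3, 2))) = Mul(-2301, Mul(-1, 9)) = Mul(-2301, -9) = 20709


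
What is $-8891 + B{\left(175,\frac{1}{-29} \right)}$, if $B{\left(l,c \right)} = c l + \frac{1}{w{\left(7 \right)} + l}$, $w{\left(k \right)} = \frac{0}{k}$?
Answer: $- \frac{45152421}{5075} \approx -8897.0$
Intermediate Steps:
$w{\left(k \right)} = 0$
$B{\left(l,c \right)} = \frac{1}{l} + c l$ ($B{\left(l,c \right)} = c l + \frac{1}{0 + l} = c l + \frac{1}{l} = \frac{1}{l} + c l$)
$-8891 + B{\left(175,\frac{1}{-29} \right)} = -8891 + \left(\frac{1}{175} + \frac{1}{-29} \cdot 175\right) = -8891 + \left(\frac{1}{175} - \frac{175}{29}\right) = -8891 - \frac{30596}{5075} = - \frac{45152421}{5075}$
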